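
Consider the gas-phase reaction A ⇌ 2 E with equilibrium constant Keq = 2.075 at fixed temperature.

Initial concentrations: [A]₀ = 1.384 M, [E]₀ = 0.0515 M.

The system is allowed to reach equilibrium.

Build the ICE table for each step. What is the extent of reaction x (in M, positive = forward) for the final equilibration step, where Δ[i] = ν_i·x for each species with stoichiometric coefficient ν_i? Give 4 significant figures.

x = 0.6085 M

Q₀ = 0.001916 vs Keq = 2.075 ⇒ Q<K, forward
Step 1:
                    A           E
  init          1.384      0.0515
  Δ           -0.6085       1.217
  eq           0.7755       1.269
  solve Keq expr → x = 0.6085; check Q = 2.075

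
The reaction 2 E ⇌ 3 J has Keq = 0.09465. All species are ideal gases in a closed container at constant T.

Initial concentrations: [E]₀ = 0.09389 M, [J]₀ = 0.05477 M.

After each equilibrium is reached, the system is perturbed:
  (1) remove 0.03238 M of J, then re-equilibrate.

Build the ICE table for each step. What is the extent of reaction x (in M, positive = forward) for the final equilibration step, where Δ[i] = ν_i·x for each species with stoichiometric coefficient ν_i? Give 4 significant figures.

x = 0.00722 M

Q₀ = 0.01864 vs Keq = 0.09465 ⇒ Q<K, forward
Step 1:
                   E          J
  I          0.09389    0.05477
  C         -0.01796    0.02695
  E          0.07593    0.08172
  solve Keq expr → x = 0.008982; check Q = 0.09465
Then remove 0.03238 M of J.
Step 2:
                   E          J
  I          0.07593    0.04934
  C         -0.01444    0.02166
  E          0.06149    0.07099
  solve Keq expr → x = 0.00722; check Q = 0.09465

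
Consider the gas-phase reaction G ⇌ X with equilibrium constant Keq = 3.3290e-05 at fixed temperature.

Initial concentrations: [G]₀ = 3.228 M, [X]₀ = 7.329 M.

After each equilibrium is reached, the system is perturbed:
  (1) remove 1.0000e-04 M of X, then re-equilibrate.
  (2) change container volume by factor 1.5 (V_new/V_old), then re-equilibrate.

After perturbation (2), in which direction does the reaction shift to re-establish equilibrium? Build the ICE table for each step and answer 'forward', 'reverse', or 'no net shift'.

Q₀ = 2.27 vs Keq = 3.3290e-05 ⇒ Q>K, reverse
Step 1:
                    G           X
  I             3.228       7.329
  C             7.329      -7.329
  E             10.56  3.5143e-04
  solve Keq expr → x = -7.329; check Q = 3.3290e-05
Then remove 1.0000e-04 M of X.
Step 2:
                    G           X
  I             10.56  2.5143e-04
  C       -9.9997e-05  9.9997e-05
  E             10.56  3.5143e-04
  solve Keq expr → x = 9.9997e-05; check Q = 3.3290e-05
Then change container volume by factor 1.5 (V_new/V_old).
Step 3:
                    G           X
  I             7.038  2.3429e-04
  C                 0           0
  E             7.038  2.3429e-04
  solve Keq expr → x = 0; check Q = 3.3290e-05

Direction: no net shift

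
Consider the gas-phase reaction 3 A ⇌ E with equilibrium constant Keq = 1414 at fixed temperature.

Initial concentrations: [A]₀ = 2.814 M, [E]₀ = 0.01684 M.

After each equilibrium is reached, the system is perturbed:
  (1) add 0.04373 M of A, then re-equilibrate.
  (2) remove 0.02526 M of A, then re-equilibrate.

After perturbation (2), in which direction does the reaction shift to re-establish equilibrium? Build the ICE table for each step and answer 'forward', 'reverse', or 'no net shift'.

Q₀ = 7.5574e-04 vs Keq = 1414 ⇒ Q<K, forward
Step 1:
                  A         E
  I           2.814   0.01684
  C          -2.727    0.9091
  E         0.08684    0.9259
  solve Keq expr → x = 0.9091; check Q = 1414
Then add 0.04373 M of A.
Step 2:
                  A         E
  I          0.1306    0.9259
  C        -0.04328   0.01443
  E         0.08729    0.9403
  solve Keq expr → x = 0.01443; check Q = 1414
Then remove 0.02526 M of A.
Step 3:
                  A         E
  I         0.06203    0.9403
  C           0.025 -0.008334
  E         0.08703     0.932
  solve Keq expr → x = -0.008334; check Q = 1414

Direction: reverse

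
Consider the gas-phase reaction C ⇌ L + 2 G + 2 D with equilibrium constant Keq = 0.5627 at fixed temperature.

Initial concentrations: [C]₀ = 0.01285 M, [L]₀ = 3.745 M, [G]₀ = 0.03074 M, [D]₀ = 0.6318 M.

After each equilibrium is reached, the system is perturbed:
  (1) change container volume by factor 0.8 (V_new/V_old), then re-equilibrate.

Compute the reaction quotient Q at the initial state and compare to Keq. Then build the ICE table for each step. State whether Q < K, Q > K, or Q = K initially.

Q₀ = 0.1099; Q < K (proceeds forward)

Q₀ = 0.1099 vs Keq = 0.5627 ⇒ Q<K, forward
Step 1:
                   C          L          G          D
  init       0.01285      3.745    0.03074     0.6318
  Δ        -0.007185   0.007185    0.01437    0.01437
  eq        0.005665      3.752    0.04511     0.6462
  solve Keq expr → x = 0.007185; check Q = 0.5627
Then change container volume by factor 0.8 (V_new/V_old).
Step 2:
                   C          L          G          D
  init      0.007082       4.69    0.05639     0.8077
  Δ         0.004668  -0.004668  -0.009336  -0.009336
  eq         0.01175      4.686    0.04705     0.7984
  solve Keq expr → x = -0.004668; check Q = 0.5627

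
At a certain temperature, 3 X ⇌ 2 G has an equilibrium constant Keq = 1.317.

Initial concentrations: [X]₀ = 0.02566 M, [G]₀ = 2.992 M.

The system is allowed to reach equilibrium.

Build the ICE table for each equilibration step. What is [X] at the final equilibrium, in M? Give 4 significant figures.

Q₀ = 5.2985e+05 vs Keq = 1.317 ⇒ Q>K, reverse
Step 1:
                    X           G
  Initial     0.02566       2.992
  Change        1.438      -0.959
  Equil         1.464       2.033
  solve Keq expr → x = -0.4795; check Q = 1.317

[X]_eq = 1.464 M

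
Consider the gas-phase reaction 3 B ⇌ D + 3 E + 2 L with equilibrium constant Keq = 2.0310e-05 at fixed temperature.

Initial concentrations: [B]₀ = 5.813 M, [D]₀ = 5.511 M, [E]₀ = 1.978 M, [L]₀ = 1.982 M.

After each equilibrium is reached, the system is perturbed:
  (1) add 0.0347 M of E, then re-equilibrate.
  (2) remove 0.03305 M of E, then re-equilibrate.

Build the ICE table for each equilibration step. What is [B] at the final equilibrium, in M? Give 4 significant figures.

[B]_eq = 7.645 M

Q₀ = 0.8529 vs Keq = 2.0310e-05 ⇒ Q>K, reverse
Step 1:
                  B         D         E         L
  I           5.813     5.511     1.978     1.982
  C           1.831   -0.6103    -1.831    -1.221
  E           7.644     4.901    0.1472    0.7615
  solve Keq expr → x = -0.6103; check Q = 2.0310e-05
Then add 0.0347 M of E.
Step 2:
                  B         D         E         L
  I           7.644     4.901    0.1819    0.7615
  C         0.03123  -0.01041  -0.03123  -0.02082
  E           7.675      4.89    0.1507    0.7407
  solve Keq expr → x = -0.01041; check Q = 2.0310e-05
Then remove 0.03305 M of E.
Step 3:
                  B         D         E         L
  I           7.675      4.89    0.1177    0.7407
  C        -0.02975  0.009915   0.02975   0.01983
  E           7.645       4.9    0.1474    0.7605
  solve Keq expr → x = 0.009915; check Q = 2.0310e-05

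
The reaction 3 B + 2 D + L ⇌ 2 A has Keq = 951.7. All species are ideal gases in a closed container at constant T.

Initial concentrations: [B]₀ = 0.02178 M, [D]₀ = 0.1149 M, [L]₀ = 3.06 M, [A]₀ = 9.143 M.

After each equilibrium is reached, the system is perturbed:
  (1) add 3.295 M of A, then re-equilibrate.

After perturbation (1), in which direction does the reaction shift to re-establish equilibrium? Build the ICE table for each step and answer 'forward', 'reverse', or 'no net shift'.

Q₀ = 2.0028e+08 vs Keq = 951.7 ⇒ Q>K, reverse
Step 1:
                    B           D           L           A
  init        0.02178      0.1149        3.06       9.143
  Δ            0.4866      0.3244      0.1622     -0.3244
  eq           0.5084      0.4393       3.222       8.819
  solve Keq expr → x = -0.1622; check Q = 951.7
Then add 3.295 M of A.
Step 2:
                    B           D           L           A
  init         0.5084      0.4393       3.222       12.11
  Δ           0.07383     0.04922     0.02461    -0.04922
  eq           0.5822      0.4885       3.247       12.06
  solve Keq expr → x = -0.02461; check Q = 951.7

Direction: reverse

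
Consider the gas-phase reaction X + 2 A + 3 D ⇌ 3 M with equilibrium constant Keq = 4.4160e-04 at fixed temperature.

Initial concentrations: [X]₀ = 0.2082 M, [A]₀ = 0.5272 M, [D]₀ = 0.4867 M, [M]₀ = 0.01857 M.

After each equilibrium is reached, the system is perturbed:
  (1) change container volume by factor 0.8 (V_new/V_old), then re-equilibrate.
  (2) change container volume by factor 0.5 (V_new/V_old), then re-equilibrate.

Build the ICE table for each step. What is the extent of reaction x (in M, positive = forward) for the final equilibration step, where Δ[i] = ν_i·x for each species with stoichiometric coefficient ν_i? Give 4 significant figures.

x = 0.01334 M

Q₀ = 9.5989e-04 vs Keq = 4.4160e-04 ⇒ Q>K, reverse
Step 1:
                  X         A         D         M
  init       0.2082    0.5272    0.4867   0.01857
  Δ        0.001345   0.00269  0.004035 -0.004035
  eq         0.2095    0.5299    0.4907   0.01453
  solve Keq expr → x = -0.001345; check Q = 4.4160e-04
Then change container volume by factor 0.8 (V_new/V_old).
Step 2:
                  X         A         D         M
  init       0.2619    0.6624    0.6134   0.01817
  Δ       -0.001426 -0.002852 -0.004278  0.004278
  eq         0.2605    0.6595    0.6091   0.02245
  solve Keq expr → x = 0.001426; check Q = 4.4160e-04
Then change container volume by factor 0.5 (V_new/V_old).
Step 3:
                  X         A         D         M
  init        0.521     1.319     1.218   0.04489
  Δ        -0.01334  -0.02669  -0.04003   0.04003
  eq         0.5077     1.292     1.178   0.08492
  solve Keq expr → x = 0.01334; check Q = 4.4160e-04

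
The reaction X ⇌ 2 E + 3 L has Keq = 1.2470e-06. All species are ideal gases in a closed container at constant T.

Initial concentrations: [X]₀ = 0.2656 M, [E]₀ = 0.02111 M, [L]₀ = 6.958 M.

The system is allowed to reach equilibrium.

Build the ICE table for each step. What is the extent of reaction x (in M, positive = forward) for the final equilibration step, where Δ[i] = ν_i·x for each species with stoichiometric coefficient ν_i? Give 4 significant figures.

x = -0.01054 M

Q₀ = 0.5652 vs Keq = 1.2470e-06 ⇒ Q>K, reverse
Step 1:
                  X         E         L
  Initial    0.2656   0.02111     6.958
  Change    0.01054  -0.02108  -0.03162
  Equil      0.2761 3.2191e-05     6.926
  solve Keq expr → x = -0.01054; check Q = 1.2470e-06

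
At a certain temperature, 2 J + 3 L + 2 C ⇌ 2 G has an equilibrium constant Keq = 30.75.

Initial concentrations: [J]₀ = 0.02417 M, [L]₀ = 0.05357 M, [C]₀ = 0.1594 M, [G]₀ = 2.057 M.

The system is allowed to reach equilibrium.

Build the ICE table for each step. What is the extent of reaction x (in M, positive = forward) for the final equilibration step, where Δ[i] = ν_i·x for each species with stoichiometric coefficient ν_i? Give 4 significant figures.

x = -0.2589 M

Q₀ = 1.8543e+09 vs Keq = 30.75 ⇒ Q>K, reverse
Step 1:
                    J           L           C           G
  Initial     0.02417     0.05357      0.1594       2.057
  Change       0.5177      0.7766      0.5177     -0.5177
  Equil        0.5419      0.8302      0.6771       1.539
  solve Keq expr → x = -0.2589; check Q = 30.75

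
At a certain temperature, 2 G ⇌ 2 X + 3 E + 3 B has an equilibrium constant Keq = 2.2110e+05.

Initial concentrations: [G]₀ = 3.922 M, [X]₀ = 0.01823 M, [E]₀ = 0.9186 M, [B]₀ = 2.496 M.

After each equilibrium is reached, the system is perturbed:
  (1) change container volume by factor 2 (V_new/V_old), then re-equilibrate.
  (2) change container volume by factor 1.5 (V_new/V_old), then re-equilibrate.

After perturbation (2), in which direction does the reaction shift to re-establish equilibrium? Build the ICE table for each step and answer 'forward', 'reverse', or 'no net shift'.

Q₀ = 2.6042e-04 vs Keq = 2.2110e+05 ⇒ Q<K, forward
Step 1:
                  G         X         E         B
  Initial     3.922   0.01823    0.9186     2.496
  Change     -2.766     2.766     4.148     4.148
  Equil       1.156     2.784     5.067     6.644
  solve Keq expr → x = 1.383; check Q = 2.2110e+05
Then change container volume by factor 2 (V_new/V_old).
Step 2:
                  G         X         E         B
  Initial    0.5782     1.392     2.533     3.322
  Change    -0.4108    0.4108    0.6161    0.6161
  Equil      0.1675     1.803      3.15     3.938
  solve Keq expr → x = 0.2054; check Q = 2.2110e+05
Then change container volume by factor 1.5 (V_new/V_old).
Step 3:
                  G         X         E         B
  Initial    0.1117     1.202       2.1     2.626
  Change   -0.07154   0.07154    0.1073    0.1073
  Equil     0.04011     1.273     2.207     2.733
  solve Keq expr → x = 0.03577; check Q = 2.2110e+05

Direction: forward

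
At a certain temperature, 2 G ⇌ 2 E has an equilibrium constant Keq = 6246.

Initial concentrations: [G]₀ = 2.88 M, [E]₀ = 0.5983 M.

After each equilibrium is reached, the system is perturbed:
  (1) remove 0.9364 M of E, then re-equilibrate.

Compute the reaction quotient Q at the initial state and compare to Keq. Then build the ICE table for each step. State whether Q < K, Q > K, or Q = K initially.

Q₀ = 0.04316 vs Keq = 6246 ⇒ Q<K, forward
Step 1:
                   G          E
  init          2.88     0.5983
  Δ           -2.837      2.837
  eq         0.04346      3.435
  solve Keq expr → x = 1.418; check Q = 6246
Then remove 0.9364 M of E.
Step 2:
                   G          E
  init       0.04346      2.498
  Δ          -0.0117     0.0117
  eq         0.03176       2.51
  solve Keq expr → x = 0.00585; check Q = 6246

Q₀ = 0.04316; Q < K (proceeds forward)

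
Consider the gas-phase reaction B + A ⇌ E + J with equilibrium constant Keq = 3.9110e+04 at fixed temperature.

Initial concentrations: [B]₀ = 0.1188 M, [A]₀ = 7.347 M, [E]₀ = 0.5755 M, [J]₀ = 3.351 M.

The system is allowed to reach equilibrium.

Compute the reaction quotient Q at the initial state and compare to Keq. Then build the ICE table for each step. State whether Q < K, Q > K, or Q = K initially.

Q₀ = 2.209 vs Keq = 3.9110e+04 ⇒ Q<K, forward
Step 1:
                  B         A         E         J
  init       0.1188     7.347    0.5755     3.351
  Δ         -0.1188   -0.1188    0.1188    0.1188
  eq      8.5217e-06     7.228    0.6943      3.47
  solve Keq expr → x = 0.1188; check Q = 3.9110e+04

Q₀ = 2.209; Q < K (proceeds forward)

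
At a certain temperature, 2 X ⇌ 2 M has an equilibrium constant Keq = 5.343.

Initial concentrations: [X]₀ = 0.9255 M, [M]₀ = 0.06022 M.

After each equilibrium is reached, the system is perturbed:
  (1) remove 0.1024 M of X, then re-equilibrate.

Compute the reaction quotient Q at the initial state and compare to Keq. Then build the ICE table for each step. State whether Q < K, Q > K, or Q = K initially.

Q₀ = 0.004234; Q < K (proceeds forward)

Q₀ = 0.004234 vs Keq = 5.343 ⇒ Q<K, forward
Step 1:
                   X          M
  Initial     0.9255    0.06022
  Change     -0.6278     0.6278
  Equil       0.2977     0.6881
  solve Keq expr → x = 0.3139; check Q = 5.343
Then remove 0.1024 M of X.
Step 2:
                   X          M
  Initial     0.1953     0.6881
  Change     0.07148   -0.07148
  Equil       0.2667     0.6166
  solve Keq expr → x = -0.03574; check Q = 5.343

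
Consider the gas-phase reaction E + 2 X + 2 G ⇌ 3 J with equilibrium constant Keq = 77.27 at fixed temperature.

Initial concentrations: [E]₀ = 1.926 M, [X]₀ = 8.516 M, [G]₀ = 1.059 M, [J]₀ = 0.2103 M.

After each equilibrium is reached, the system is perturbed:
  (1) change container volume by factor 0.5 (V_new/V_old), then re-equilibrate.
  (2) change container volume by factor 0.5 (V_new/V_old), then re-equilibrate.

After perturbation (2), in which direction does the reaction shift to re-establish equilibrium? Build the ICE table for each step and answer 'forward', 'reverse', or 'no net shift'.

Q₀ = 5.9374e-05 vs Keq = 77.27 ⇒ Q<K, forward
Step 1:
                    E           X           G           J
  Initial       1.926       8.516       1.059      0.2103
  Change      -0.5146      -1.029      -1.029       1.544
  Equil         1.411       7.487     0.02972       1.754
  solve Keq expr → x = 0.5146; check Q = 77.27
Then change container volume by factor 0.5 (V_new/V_old).
Step 2:
                    E           X           G           J
  Initial       2.823       14.97     0.05943       3.508
  Change     -0.01451    -0.02903    -0.02903     0.04354
  Equil         2.808       14.94     0.03041       3.552
  solve Keq expr → x = 0.01451; check Q = 77.27
Then change container volume by factor 0.5 (V_new/V_old).
Step 3:
                    E           X           G           J
  Initial       5.616       29.89     0.06082       7.104
  Change     -0.01502    -0.03005    -0.03005     0.04507
  Equil         5.601       29.86     0.03077       7.149
  solve Keq expr → x = 0.01502; check Q = 77.27

Direction: forward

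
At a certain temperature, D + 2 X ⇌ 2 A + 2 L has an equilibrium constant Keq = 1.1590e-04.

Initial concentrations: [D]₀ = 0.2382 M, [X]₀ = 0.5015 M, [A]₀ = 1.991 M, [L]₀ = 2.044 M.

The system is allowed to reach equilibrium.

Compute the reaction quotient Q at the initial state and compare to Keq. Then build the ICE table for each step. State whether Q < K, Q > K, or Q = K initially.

Q₀ = 276.5 vs Keq = 1.1590e-04 ⇒ Q>K, reverse
Step 1:
                  D         X         A         L
  I          0.2382    0.5015     1.991     2.044
  C          0.9251      1.85     -1.85     -1.85
  E           1.163     2.352    0.1409    0.1939
  solve Keq expr → x = -0.9251; check Q = 1.1590e-04

Q₀ = 276.5; Q > K (proceeds reverse)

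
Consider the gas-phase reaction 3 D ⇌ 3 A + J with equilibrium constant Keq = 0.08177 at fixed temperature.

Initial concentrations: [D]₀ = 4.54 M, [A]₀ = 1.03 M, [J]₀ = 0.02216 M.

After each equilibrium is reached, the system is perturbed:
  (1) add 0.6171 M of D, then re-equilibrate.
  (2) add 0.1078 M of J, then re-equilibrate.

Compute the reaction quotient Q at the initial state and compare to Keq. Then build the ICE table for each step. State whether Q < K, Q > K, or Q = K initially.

Q₀ = 2.5877e-04; Q < K (proceeds forward)

Q₀ = 2.5877e-04 vs Keq = 0.08177 ⇒ Q<K, forward
Step 1:
                  D         A         J
  Initial      4.54      1.03   0.02216
  Change     -1.062     1.062    0.3539
  Equil       3.478     2.092     0.376
  solve Keq expr → x = 0.3539; check Q = 0.08177
Then add 0.6171 M of D.
Step 2:
                  D         A         J
  Initial     4.095     2.092     0.376
  Change    -0.1658    0.1658   0.05527
  Equil        3.93     2.257    0.4313
  solve Keq expr → x = 0.05527; check Q = 0.08177
Then add 0.1078 M of J.
Step 3:
                  D         A         J
  Initial      3.93     2.257    0.5391
  Change    0.08132  -0.08132  -0.02711
  Equil       4.011     2.176     0.512
  solve Keq expr → x = -0.02711; check Q = 0.08177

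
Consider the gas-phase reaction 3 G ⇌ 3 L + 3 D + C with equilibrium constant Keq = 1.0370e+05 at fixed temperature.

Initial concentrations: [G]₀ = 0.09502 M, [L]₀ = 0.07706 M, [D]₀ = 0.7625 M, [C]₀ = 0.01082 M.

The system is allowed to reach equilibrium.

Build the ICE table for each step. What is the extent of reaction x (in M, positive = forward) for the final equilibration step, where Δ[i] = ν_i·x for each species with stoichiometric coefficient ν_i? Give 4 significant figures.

Q₀ = 0.002559 vs Keq = 1.0370e+05 ⇒ Q<K, forward
Step 1:
                    G           L           D           C
  Initial     0.09502     0.07706      0.7625     0.01082
  Change     -0.09394     0.09394     0.09394     0.03131
  Equil      0.001085       0.171      0.8564     0.04213
  solve Keq expr → x = 0.03131; check Q = 1.0370e+05

x = 0.03131 M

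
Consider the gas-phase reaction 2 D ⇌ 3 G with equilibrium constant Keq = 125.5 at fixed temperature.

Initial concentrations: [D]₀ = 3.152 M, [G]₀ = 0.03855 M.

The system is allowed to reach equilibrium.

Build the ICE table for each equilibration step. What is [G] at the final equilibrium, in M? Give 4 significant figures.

Q₀ = 5.7663e-06 vs Keq = 125.5 ⇒ Q<K, forward
Step 1:
                    D           G
  Initial       3.152     0.03855
  Change       -2.496       3.743
  Equil        0.6565       3.782
  solve Keq expr → x = 1.248; check Q = 125.5

[G]_eq = 3.782 M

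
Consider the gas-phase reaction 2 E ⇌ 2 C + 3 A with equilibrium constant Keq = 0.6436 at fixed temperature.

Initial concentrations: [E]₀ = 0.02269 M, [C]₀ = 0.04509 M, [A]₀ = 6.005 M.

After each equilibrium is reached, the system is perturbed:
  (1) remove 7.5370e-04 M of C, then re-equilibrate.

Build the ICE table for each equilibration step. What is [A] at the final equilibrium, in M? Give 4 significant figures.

Q₀ = 855.1 vs Keq = 0.6436 ⇒ Q>K, reverse
Step 1:
                  E         C         A
  init      0.02269   0.04509     6.005
  Δ         0.04153  -0.04153   -0.0623
  eq        0.06422  0.003557     5.943
  solve Keq expr → x = -0.02077; check Q = 0.6436
Then remove 7.5370e-04 M of C.
Step 2:
                  E         C         A
  init      0.06422  0.002803     5.943
  Δ       -7.1325e-04 7.1325e-04   0.00107
  eq        0.06351  0.003516     5.944
  solve Keq expr → x = 3.5663e-04; check Q = 0.6436

[A]_eq = 5.944 M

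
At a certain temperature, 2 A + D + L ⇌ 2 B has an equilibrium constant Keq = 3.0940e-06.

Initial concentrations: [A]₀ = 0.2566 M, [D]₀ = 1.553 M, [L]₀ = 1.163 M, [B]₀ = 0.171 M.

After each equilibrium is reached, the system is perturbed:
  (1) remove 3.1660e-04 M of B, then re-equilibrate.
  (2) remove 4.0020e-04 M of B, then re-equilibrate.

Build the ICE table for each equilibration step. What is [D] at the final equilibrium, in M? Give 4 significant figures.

Q₀ = 0.2459 vs Keq = 3.0940e-06 ⇒ Q>K, reverse
Step 1:
                   A          D          L          B
  Initial     0.2566      1.553      1.163      0.171
  Change      0.1699    0.08496    0.08496    -0.1699
  Equil       0.4265      1.638      1.248   0.001073
  solve Keq expr → x = -0.08496; check Q = 3.0940e-06
Then remove 3.1660e-04 M of B.
Step 2:
                   A          D          L          B
  Initial     0.4265      1.638      1.248 7.5606e-04
  Change  -3.1569e-04 -1.5784e-04 -1.5784e-04 3.1569e-04
  Equil       0.4262      1.638      1.248   0.001072
  solve Keq expr → x = 1.5784e-04; check Q = 3.0940e-06
Then remove 4.0020e-04 M of B.
Step 3:
                   A          D          L          B
  Initial     0.4262      1.638      1.248 6.7154e-04
  Change  -3.9905e-04 -1.9952e-04 -1.9952e-04 3.9905e-04
  Equil       0.4258      1.638      1.248   0.001071
  solve Keq expr → x = 1.9952e-04; check Q = 3.0940e-06

[D]_eq = 1.638 M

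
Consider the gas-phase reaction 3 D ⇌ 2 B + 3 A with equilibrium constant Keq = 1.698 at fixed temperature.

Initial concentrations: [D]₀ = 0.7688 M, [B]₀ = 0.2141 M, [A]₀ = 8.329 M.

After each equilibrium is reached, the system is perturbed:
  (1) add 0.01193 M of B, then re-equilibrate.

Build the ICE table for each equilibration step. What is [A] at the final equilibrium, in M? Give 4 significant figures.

[A]_eq = 8.078 M

Q₀ = 58.29 vs Keq = 1.698 ⇒ Q>K, reverse
Step 1:
                  D         B         A
  I          0.7688    0.2141     8.329
  C          0.2357   -0.1571   -0.2357
  E           1.004   0.05698     8.093
  solve Keq expr → x = -0.07856; check Q = 1.698
Then add 0.01193 M of B.
Step 2:
                  D         B         A
  I           1.004   0.06891     8.093
  C         0.01564  -0.01042  -0.01564
  E            1.02   0.05848     8.078
  solve Keq expr → x = -0.005212; check Q = 1.698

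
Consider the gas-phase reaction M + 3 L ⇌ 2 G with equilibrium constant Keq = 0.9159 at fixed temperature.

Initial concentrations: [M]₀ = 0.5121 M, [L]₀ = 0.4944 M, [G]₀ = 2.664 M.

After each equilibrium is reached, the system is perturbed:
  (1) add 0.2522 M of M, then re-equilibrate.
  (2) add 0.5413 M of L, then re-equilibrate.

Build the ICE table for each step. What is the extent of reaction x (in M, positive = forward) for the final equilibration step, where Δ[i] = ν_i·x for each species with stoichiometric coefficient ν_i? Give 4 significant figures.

Q₀ = 114.7 vs Keq = 0.9159 ⇒ Q>K, reverse
Step 1:
                   M          L          G
  Initial     0.5121     0.4944      2.664
  Change      0.3818      1.146    -0.7637
  Equil       0.8939       1.64        1.9
  solve Keq expr → x = -0.3818; check Q = 0.9159
Then add 0.2522 M of M.
Step 2:
                   M          L          G
  Initial      1.146       1.64        1.9
  Change    -0.02891   -0.08673    0.05782
  Equil        1.117      1.553      1.958
  solve Keq expr → x = 0.02891; check Q = 0.9159
Then add 0.5413 M of L.
Step 3:
                   M          L          G
  Initial      1.117      2.095      1.958
  Change     -0.1183    -0.3549     0.2366
  Equil       0.9989       1.74      2.195
  solve Keq expr → x = 0.1183; check Q = 0.9159

x = 0.1183 M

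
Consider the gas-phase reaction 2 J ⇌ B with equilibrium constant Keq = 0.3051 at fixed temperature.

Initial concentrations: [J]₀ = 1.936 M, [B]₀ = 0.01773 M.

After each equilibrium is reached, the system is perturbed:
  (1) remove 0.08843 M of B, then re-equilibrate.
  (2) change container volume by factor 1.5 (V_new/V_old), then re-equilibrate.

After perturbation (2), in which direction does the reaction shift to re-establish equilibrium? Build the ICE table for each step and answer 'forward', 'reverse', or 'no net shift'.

Q₀ = 0.00473 vs Keq = 0.3051 ⇒ Q<K, forward
Step 1:
                  J         B
  I           1.936   0.01773
  C           -0.78      0.39
  E           1.156    0.4077
  solve Keq expr → x = 0.39; check Q = 0.3051
Then remove 0.08843 M of B.
Step 2:
                  J         B
  I           1.156    0.3193
  C        -0.07478   0.03739
  E           1.081    0.3567
  solve Keq expr → x = 0.03739; check Q = 0.3051
Then change container volume by factor 1.5 (V_new/V_old).
Step 3:
                  J         B
  I          0.7208    0.2378
  C         0.08215  -0.04107
  E           0.803    0.1967
  solve Keq expr → x = -0.04107; check Q = 0.3051

Direction: reverse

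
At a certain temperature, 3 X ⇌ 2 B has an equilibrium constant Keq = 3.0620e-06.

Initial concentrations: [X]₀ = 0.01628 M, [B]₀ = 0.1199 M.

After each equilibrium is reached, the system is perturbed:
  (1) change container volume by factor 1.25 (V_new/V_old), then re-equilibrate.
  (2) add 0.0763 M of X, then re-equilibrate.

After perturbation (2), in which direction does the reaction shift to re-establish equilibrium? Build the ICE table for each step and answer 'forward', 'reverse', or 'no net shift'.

Direction: forward

Q₀ = 3332 vs Keq = 3.0620e-06 ⇒ Q>K, reverse
Step 1:
                    X           B
  I           0.01628      0.1199
  C            0.1796     -0.1197
  E            0.1959  1.5173e-04
  solve Keq expr → x = -0.05987; check Q = 3.0620e-06
Then change container volume by factor 1.25 (V_new/V_old).
Step 2:
                    X           B
  I            0.1567  1.2138e-04
  C        1.9192e-05 -1.2795e-05
  E            0.1567  1.0859e-04
  solve Keq expr → x = -6.3973e-06; check Q = 3.0620e-06
Then add 0.0763 M of X.
Step 3:
                    X           B
  I             0.233  1.0859e-04
  C       -1.3215e-04  8.8103e-05
  E            0.2329  1.9669e-04
  solve Keq expr → x = 4.4052e-05; check Q = 3.0620e-06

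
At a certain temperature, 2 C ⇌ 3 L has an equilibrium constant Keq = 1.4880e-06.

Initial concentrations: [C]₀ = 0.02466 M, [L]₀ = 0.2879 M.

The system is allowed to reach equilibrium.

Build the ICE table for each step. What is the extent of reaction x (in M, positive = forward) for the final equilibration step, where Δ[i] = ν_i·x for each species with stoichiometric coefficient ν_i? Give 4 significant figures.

Q₀ = 39.24 vs Keq = 1.4880e-06 ⇒ Q>K, reverse
Step 1:
                   C          L
  I          0.02466     0.2879
  C           0.1892    -0.2838
  E           0.2139   0.004083
  solve Keq expr → x = -0.09461; check Q = 1.4880e-06

x = -0.09461 M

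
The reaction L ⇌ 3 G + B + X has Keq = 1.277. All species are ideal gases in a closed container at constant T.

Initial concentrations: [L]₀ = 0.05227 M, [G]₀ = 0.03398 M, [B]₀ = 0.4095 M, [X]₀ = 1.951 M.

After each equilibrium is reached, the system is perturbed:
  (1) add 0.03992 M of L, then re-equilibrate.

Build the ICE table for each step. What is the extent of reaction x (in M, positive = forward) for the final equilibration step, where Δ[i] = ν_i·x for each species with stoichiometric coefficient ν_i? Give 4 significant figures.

Q₀ = 5.9969e-04 vs Keq = 1.277 ⇒ Q<K, forward
Step 1:
                    L           G           B           X
  init        0.05227     0.03398      0.4095       1.951
  Δ          -0.04819      0.1446     0.04819     0.04819
  eq         0.004079      0.1786      0.4577       1.999
  solve Keq expr → x = 0.04819; check Q = 1.277
Then add 0.03992 M of L.
Step 2:
                    L           G           B           X
  init          0.044      0.1786      0.4577       1.999
  Δ          -0.02934     0.08803     0.02934     0.02934
  eq          0.01466      0.2666       0.487       2.029
  solve Keq expr → x = 0.02934; check Q = 1.277

x = 0.02934 M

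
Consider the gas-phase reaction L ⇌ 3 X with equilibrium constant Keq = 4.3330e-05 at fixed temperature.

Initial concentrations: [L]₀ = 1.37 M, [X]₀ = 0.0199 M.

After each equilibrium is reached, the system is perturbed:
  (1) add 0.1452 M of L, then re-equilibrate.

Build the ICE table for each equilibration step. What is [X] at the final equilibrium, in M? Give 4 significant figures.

Q₀ = 5.7523e-06 vs Keq = 4.3330e-05 ⇒ Q<K, forward
Step 1:
                  L         X
  Initial      1.37    0.0199
  Change   -0.00635   0.01905
  Equil       1.364   0.03895
  solve Keq expr → x = 0.00635; check Q = 4.3330e-05
Then add 0.1452 M of L.
Step 2:
                  L         X
  Initial     1.509   0.03895
  Change  -4.4404e-04  0.001332
  Equil       1.508   0.04028
  solve Keq expr → x = 4.4404e-04; check Q = 4.3330e-05

[X]_eq = 0.04028 M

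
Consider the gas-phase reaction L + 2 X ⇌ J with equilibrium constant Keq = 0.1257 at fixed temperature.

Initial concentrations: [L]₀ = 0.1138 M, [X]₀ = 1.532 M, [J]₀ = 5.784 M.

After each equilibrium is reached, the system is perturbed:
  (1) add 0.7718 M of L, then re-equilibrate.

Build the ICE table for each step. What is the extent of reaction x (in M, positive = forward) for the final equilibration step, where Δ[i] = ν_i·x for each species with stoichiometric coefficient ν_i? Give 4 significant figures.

x = 0.2433 M

Q₀ = 21.66 vs Keq = 0.1257 ⇒ Q>K, reverse
Step 1:
                  L         X         J
  init       0.1138     1.532     5.784
  Δ           1.516     3.032    -1.516
  eq           1.63     4.564     4.268
  solve Keq expr → x = -1.516; check Q = 0.1257
Then add 0.7718 M of L.
Step 2:
                  L         X         J
  init        2.402     4.564     4.268
  Δ         -0.2433   -0.4865    0.2433
  eq          2.158     4.078     4.511
  solve Keq expr → x = 0.2433; check Q = 0.1257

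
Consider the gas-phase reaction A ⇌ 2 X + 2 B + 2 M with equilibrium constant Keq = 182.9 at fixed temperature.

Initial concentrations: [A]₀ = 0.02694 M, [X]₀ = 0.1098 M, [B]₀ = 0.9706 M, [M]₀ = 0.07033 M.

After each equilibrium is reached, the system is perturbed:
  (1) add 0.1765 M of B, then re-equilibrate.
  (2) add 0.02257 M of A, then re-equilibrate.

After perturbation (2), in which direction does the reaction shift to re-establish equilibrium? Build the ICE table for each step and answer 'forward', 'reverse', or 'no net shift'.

Q₀ = 0.002085 vs Keq = 182.9 ⇒ Q<K, forward
Step 1:
                  A         X         B         M
  Initial   0.02694    0.1098    0.9706   0.07033
  Change   -0.02694   0.05388   0.05388   0.05388
  Equil   2.3716e-06    0.1637     1.024    0.1242
  solve Keq expr → x = 0.02694; check Q = 182.9
Then add 0.1765 M of B.
Step 2:
                  A         X         B         M
  Initial 2.3716e-06    0.1637     1.201    0.1242
  Change  8.8738e-07 -1.7748e-06 -1.7748e-06 -1.7748e-06
  Equil   3.2589e-06    0.1637     1.201    0.1242
  solve Keq expr → x = -8.8738e-07; check Q = 182.9
Then add 0.02257 M of A.
Step 3:
                  A         X         B         M
  Initial   0.02257    0.1637     1.201    0.1242
  Change   -0.02256   0.04513   0.04513   0.04513
  Equil   1.0612e-05    0.2088     1.246    0.1693
  solve Keq expr → x = 0.02256; check Q = 182.9

Direction: forward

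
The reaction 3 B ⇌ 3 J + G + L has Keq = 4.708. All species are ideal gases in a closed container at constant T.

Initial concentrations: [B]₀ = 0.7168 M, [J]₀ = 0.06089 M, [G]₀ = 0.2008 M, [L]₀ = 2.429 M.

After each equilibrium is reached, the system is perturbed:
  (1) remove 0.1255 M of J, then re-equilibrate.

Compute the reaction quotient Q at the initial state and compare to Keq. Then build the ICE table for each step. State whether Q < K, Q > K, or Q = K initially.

Q₀ = 2.9898e-04 vs Keq = 4.708 ⇒ Q<K, forward
Step 1:
                    B           J           G           L
  I            0.7168     0.06089      0.2008       2.429
  C           -0.4333      0.4333      0.1444      0.1444
  E            0.2835      0.4942      0.3452       2.573
  solve Keq expr → x = 0.1444; check Q = 4.708
Then remove 0.1255 M of J.
Step 2:
                    B           J           G           L
  I            0.2835      0.3687      0.3452       2.573
  C          -0.04339     0.04339     0.01446     0.01446
  E            0.2401      0.4121      0.3597       2.588
  solve Keq expr → x = 0.01446; check Q = 4.708

Q₀ = 2.9898e-04; Q < K (proceeds forward)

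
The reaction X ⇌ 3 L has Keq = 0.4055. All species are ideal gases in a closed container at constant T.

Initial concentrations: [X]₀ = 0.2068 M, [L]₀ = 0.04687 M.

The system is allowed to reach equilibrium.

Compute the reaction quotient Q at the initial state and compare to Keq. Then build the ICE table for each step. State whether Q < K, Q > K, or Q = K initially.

Q₀ = 4.9789e-04; Q < K (proceeds forward)

Q₀ = 4.9789e-04 vs Keq = 0.4055 ⇒ Q<K, forward
Step 1:
                   X          L
  init        0.2068    0.04687
  Δ           -0.101     0.3031
  eq          0.1058       0.35
  solve Keq expr → x = 0.101; check Q = 0.4055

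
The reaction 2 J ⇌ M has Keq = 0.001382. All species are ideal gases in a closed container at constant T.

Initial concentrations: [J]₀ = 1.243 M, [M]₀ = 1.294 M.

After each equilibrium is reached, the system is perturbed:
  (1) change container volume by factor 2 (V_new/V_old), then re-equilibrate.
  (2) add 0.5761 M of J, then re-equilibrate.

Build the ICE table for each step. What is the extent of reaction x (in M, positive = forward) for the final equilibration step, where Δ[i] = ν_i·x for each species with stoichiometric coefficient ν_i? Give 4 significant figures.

x = 0.003446 M

Q₀ = 0.8375 vs Keq = 0.001382 ⇒ Q>K, reverse
Step 1:
                    J           M
  I             1.243       1.294
  C             2.548      -1.274
  E             3.791     0.01986
  solve Keq expr → x = -1.274; check Q = 0.001382
Then change container volume by factor 2 (V_new/V_old).
Step 2:
                    J           M
  I             1.896    0.009932
  C          0.009829   -0.004914
  E             1.905    0.005018
  solve Keq expr → x = -0.004914; check Q = 0.001382
Then add 0.5761 M of J.
Step 3:
                    J           M
  I             2.482    0.005018
  C         -0.006891    0.003446
  E             2.475    0.008463
  solve Keq expr → x = 0.003446; check Q = 0.001382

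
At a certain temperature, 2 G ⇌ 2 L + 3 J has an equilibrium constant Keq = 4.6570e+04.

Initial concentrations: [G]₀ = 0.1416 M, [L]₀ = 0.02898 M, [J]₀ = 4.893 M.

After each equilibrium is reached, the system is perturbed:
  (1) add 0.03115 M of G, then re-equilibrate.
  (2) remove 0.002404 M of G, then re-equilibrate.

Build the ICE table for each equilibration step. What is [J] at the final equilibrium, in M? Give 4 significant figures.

[J]_eq = 5.133 M

Q₀ = 4.907 vs Keq = 4.6570e+04 ⇒ Q<K, forward
Step 1:
                    G           L           J
  I            0.1416     0.02898       4.893
  C            -0.133       0.133      0.1995
  E          0.008625       0.162       5.092
  solve Keq expr → x = 0.06649; check Q = 4.6570e+04
Then add 0.03115 M of G.
Step 2:
                    G           L           J
  I           0.03977       0.162       5.092
  C          -0.02945     0.02945     0.04417
  E           0.01033      0.1914       5.137
  solve Keq expr → x = 0.01472; check Q = 4.6570e+04
Then remove 0.002404 M of G.
Step 3:
                    G           L           J
  I          0.007922      0.1914       5.137
  C          0.002271   -0.002271   -0.003407
  E           0.01019      0.1891       5.133
  solve Keq expr → x = -0.001136; check Q = 4.6570e+04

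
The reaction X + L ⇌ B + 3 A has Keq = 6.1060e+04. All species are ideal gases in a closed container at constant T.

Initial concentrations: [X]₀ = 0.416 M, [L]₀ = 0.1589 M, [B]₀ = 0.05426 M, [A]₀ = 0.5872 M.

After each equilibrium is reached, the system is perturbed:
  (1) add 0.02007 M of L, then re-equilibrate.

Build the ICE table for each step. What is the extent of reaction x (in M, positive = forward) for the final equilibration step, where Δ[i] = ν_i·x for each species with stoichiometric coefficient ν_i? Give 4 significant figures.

x = 0.02006 M

Q₀ = 0.1662 vs Keq = 6.1060e+04 ⇒ Q<K, forward
Step 1:
                    X           L           B           A
  init          0.416      0.1589     0.05426      0.5872
  Δ           -0.1589     -0.1589      0.1589      0.4767
  eq           0.2571  1.6347e-05      0.2131       1.064
  solve Keq expr → x = 0.1589; check Q = 6.1060e+04
Then add 0.02007 M of L.
Step 2:
                    X           L           B           A
  init         0.2571     0.02009      0.2131       1.064
  Δ          -0.02006    -0.02006     0.02006     0.06019
  eq           0.2371  2.2882e-05      0.2332       1.124
  solve Keq expr → x = 0.02006; check Q = 6.1060e+04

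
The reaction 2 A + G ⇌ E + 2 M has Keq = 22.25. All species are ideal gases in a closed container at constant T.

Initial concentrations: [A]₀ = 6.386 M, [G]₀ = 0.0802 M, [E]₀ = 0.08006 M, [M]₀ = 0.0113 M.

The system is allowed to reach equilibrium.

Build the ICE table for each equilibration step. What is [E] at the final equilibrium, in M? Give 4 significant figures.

Q₀ = 3.1256e-06 vs Keq = 22.25 ⇒ Q<K, forward
Step 1:
                  A         G         E         M
  I           6.386    0.0802   0.08006    0.0113
  C         -0.1604  -0.08019   0.08019    0.1604
  E           6.226 5.4777e-06    0.1603    0.1717
  solve Keq expr → x = 0.08019; check Q = 22.25

[E]_eq = 0.1603 M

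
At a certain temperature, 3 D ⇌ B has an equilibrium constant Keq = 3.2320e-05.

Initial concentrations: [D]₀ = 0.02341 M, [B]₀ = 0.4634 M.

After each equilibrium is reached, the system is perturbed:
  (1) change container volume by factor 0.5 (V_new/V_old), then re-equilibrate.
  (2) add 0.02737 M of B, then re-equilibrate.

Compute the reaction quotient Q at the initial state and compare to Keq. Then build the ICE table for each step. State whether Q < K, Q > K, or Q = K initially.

Q₀ = 3.6120e+04 vs Keq = 3.2320e-05 ⇒ Q>K, reverse
Step 1:
                   D          B
  init       0.02341     0.4634
  Δ             1.39    -0.4633
  eq           1.413 9.1245e-05
  solve Keq expr → x = -0.4633; check Q = 3.2320e-05
Then change container volume by factor 0.5 (V_new/V_old).
Step 2:
                   D          B
  init         2.827 1.8249e-04
  Δ        -0.001639 5.4620e-04
  eq           2.825 7.2869e-04
  solve Keq expr → x = 5.4620e-04; check Q = 3.2320e-05
Then add 0.02737 M of B.
Step 3:
                   D          B
  init         2.825     0.0281
  Δ          0.08191    -0.0273
  eq           2.907 7.9393e-04
  solve Keq expr → x = -0.0273; check Q = 3.2320e-05

Q₀ = 3.6120e+04; Q > K (proceeds reverse)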